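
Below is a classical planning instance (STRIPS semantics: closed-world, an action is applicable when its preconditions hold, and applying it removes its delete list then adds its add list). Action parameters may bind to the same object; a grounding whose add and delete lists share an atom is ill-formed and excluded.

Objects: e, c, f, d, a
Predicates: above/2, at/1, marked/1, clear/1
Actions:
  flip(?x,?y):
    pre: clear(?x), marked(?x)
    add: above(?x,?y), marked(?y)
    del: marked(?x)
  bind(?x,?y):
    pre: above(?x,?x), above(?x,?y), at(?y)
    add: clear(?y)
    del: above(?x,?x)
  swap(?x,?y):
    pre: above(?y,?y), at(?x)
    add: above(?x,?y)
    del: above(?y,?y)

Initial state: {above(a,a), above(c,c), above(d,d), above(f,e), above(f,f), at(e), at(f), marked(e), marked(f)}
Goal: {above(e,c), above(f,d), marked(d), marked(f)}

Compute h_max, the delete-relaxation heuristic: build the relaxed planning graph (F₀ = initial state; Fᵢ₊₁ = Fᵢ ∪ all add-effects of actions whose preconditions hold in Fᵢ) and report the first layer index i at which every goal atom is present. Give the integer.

2

F0 = init (9 atoms)
F1 = F0 ∪ {above(e,a), above(e,c), above(e,d), above(e,f), above(f,a), above(f,c), above(f,d), clear(e), clear(f)}  (18 atoms)
F2 = F1 ∪ {marked(a), marked(c), marked(d)}  (21 atoms)
goal ⊆ F2  ⇒  h_max = 2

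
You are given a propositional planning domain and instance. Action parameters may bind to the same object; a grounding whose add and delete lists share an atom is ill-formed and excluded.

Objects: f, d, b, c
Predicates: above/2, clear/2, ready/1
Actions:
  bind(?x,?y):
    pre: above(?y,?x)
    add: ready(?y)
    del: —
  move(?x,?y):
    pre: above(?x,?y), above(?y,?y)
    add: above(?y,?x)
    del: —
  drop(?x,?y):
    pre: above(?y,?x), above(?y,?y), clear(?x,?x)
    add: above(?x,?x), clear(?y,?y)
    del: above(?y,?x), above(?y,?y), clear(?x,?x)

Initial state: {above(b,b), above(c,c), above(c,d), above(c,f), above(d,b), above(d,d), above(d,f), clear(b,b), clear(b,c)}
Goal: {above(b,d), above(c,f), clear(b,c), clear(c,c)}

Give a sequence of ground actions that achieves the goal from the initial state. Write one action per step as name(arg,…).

1. move(d,b)  →  {above(b,b), above(b,d), above(c,c), above(c,d), above(c,f), above(d,b), above(d,d), above(d,f), clear(b,b), clear(b,c)}
2. drop(b,d)  →  {above(b,b), above(b,d), above(c,c), above(c,d), above(c,f), above(d,f), clear(b,c), clear(d,d)}
3. drop(d,c)  →  {above(b,b), above(b,d), above(c,f), above(d,d), above(d,f), clear(b,c), clear(c,c)}

move(d,b); drop(b,d); drop(d,c)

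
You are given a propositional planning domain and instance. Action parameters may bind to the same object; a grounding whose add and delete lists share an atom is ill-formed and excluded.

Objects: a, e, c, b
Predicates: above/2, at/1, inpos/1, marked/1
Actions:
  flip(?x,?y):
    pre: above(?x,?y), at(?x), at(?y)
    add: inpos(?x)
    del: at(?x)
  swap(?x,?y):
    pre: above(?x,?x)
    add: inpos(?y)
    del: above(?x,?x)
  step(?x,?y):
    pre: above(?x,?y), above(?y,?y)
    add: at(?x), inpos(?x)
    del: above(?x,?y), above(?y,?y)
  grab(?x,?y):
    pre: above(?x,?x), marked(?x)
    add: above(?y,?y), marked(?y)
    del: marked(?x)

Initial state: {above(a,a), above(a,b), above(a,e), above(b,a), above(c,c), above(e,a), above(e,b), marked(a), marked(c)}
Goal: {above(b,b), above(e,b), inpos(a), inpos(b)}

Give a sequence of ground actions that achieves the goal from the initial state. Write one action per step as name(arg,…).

1. swap(a,a)  →  {above(a,b), above(a,e), above(b,a), above(c,c), above(e,a), above(e,b), inpos(a), marked(a), marked(c)}
2. grab(c,b)  →  {above(a,b), above(a,e), above(b,a), above(b,b), above(c,c), above(e,a), above(e,b), inpos(a), marked(a), marked(b)}
3. swap(c,b)  →  {above(a,b), above(a,e), above(b,a), above(b,b), above(e,a), above(e,b), inpos(a), inpos(b), marked(a), marked(b)}

swap(a,a); grab(c,b); swap(c,b)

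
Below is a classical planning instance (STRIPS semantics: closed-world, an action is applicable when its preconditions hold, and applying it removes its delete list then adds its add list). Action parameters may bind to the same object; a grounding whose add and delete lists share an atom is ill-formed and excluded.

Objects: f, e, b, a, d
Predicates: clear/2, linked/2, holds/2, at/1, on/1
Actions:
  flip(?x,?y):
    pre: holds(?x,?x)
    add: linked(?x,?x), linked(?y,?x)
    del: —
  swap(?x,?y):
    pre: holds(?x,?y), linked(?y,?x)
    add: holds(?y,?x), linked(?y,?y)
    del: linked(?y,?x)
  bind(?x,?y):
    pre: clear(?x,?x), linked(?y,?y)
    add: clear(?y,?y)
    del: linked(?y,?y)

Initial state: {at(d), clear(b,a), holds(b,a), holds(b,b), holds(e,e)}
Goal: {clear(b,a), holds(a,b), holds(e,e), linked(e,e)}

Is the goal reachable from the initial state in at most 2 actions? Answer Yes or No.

No

1. flip(e,f)  →  {at(d), clear(b,a), holds(b,a), holds(b,b), holds(e,e), linked(e,e), linked(f,e)}
2. flip(b,a)  →  {at(d), clear(b,a), holds(b,a), holds(b,b), holds(e,e), linked(a,b), linked(b,b), linked(e,e), linked(f,e)}
3. swap(b,a)  →  {at(d), clear(b,a), holds(a,b), holds(b,a), holds(b,b), holds(e,e), linked(a,a), linked(b,b), linked(e,e), linked(f,e)}
optimal plan length = 3; 3 > 2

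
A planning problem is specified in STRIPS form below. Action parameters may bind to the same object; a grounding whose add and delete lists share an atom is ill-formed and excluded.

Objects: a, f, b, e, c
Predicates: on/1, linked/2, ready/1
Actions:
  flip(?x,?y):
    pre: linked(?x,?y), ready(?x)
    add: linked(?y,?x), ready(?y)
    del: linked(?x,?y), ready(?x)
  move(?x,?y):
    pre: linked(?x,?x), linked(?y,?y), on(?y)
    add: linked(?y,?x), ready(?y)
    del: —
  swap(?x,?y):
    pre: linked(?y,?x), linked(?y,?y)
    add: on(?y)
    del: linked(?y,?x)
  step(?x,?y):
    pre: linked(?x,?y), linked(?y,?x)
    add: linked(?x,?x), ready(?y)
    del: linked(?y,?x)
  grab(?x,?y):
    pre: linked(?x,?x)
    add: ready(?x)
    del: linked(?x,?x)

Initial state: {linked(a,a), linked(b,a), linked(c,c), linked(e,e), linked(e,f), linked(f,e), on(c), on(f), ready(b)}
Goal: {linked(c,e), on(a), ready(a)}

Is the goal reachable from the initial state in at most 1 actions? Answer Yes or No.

1. flip(b,a)  →  {linked(a,a), linked(a,b), linked(c,c), linked(e,e), linked(e,f), linked(f,e), on(c), on(f), ready(a)}
2. move(e,c)  →  {linked(a,a), linked(a,b), linked(c,c), linked(c,e), linked(e,e), linked(e,f), linked(f,e), on(c), on(f), ready(a), ready(c)}
3. swap(a,a)  →  {linked(a,b), linked(c,c), linked(c,e), linked(e,e), linked(e,f), linked(f,e), on(a), on(c), on(f), ready(a), ready(c)}
optimal plan length = 3; 3 > 1

No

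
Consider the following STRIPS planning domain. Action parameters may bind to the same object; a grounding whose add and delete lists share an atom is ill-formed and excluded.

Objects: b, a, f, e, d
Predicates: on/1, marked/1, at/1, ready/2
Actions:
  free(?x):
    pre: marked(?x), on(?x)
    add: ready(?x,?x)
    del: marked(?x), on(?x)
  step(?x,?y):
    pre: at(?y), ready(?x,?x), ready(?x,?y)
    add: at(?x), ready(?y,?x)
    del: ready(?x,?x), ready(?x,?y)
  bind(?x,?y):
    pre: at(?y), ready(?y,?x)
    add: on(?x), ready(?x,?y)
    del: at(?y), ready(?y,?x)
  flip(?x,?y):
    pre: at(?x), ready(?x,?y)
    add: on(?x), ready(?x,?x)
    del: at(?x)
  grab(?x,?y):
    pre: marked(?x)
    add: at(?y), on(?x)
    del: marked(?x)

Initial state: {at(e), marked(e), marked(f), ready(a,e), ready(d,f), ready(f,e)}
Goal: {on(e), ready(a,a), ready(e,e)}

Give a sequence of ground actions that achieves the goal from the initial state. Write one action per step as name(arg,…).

1. grab(f,a)  →  {at(a), at(e), marked(e), on(f), ready(a,e), ready(d,f), ready(f,e)}
2. flip(a,e)  →  {at(e), marked(e), on(a), on(f), ready(a,a), ready(a,e), ready(d,f), ready(f,e)}
3. grab(e,a)  →  {at(a), at(e), on(a), on(e), on(f), ready(a,a), ready(a,e), ready(d,f), ready(f,e)}
4. bind(e,a)  →  {at(e), on(a), on(e), on(f), ready(a,a), ready(d,f), ready(e,a), ready(f,e)}
5. flip(e,a)  →  {on(a), on(e), on(f), ready(a,a), ready(d,f), ready(e,a), ready(e,e), ready(f,e)}

grab(f,a); flip(a,e); grab(e,a); bind(e,a); flip(e,a)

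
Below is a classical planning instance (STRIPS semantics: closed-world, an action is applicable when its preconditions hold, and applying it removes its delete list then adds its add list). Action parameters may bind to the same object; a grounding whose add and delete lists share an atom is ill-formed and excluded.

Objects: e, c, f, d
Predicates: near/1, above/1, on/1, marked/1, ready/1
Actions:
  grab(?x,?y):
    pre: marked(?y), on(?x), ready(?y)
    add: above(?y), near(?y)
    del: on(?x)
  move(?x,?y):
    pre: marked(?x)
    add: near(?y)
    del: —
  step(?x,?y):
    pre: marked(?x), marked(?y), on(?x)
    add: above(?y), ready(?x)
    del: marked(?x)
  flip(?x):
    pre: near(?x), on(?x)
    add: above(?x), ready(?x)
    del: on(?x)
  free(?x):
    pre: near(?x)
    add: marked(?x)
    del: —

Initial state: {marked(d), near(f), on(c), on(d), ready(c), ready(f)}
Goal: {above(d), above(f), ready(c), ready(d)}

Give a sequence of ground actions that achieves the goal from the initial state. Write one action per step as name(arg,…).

1. step(d,d)  →  {above(d), near(f), on(c), on(d), ready(c), ready(d), ready(f)}
2. free(f)  →  {above(d), marked(f), near(f), on(c), on(d), ready(c), ready(d), ready(f)}
3. grab(c,f)  →  {above(d), above(f), marked(f), near(f), on(d), ready(c), ready(d), ready(f)}

step(d,d); free(f); grab(c,f)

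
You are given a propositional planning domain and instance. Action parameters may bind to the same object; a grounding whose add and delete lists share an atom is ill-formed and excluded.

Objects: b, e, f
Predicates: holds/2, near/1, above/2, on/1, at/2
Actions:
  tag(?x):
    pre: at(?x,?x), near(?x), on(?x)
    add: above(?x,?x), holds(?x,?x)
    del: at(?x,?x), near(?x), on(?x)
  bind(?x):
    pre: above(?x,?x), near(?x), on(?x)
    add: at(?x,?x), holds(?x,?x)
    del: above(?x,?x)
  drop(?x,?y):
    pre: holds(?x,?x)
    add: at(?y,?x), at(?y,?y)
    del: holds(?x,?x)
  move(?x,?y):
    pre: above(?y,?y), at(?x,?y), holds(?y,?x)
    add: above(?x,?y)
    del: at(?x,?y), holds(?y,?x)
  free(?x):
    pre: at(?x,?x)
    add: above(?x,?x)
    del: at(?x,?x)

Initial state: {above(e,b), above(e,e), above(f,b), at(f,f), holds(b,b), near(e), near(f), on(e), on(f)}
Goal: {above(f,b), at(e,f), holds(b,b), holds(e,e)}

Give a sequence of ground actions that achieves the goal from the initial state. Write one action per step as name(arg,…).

tag(f); bind(e); drop(f,e)

1. tag(f)  →  {above(e,b), above(e,e), above(f,b), above(f,f), holds(b,b), holds(f,f), near(e), on(e)}
2. bind(e)  →  {above(e,b), above(f,b), above(f,f), at(e,e), holds(b,b), holds(e,e), holds(f,f), near(e), on(e)}
3. drop(f,e)  →  {above(e,b), above(f,b), above(f,f), at(e,e), at(e,f), holds(b,b), holds(e,e), near(e), on(e)}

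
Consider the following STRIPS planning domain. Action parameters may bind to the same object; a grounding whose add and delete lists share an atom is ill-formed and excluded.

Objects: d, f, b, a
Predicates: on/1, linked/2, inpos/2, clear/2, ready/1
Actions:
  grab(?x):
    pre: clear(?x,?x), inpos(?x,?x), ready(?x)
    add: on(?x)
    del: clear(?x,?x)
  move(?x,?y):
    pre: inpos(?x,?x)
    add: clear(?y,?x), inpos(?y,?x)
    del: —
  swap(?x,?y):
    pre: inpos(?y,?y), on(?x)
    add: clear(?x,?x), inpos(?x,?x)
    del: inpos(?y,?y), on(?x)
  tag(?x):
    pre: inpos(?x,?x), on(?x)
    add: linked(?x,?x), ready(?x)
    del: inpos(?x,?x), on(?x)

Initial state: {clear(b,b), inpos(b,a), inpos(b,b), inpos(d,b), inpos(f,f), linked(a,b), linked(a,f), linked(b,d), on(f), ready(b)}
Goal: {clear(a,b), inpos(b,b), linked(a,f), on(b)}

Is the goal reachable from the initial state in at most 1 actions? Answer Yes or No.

No

1. grab(b)  →  {inpos(b,a), inpos(b,b), inpos(d,b), inpos(f,f), linked(a,b), linked(a,f), linked(b,d), on(b), on(f), ready(b)}
2. move(b,a)  →  {clear(a,b), inpos(a,b), inpos(b,a), inpos(b,b), inpos(d,b), inpos(f,f), linked(a,b), linked(a,f), linked(b,d), on(b), on(f), ready(b)}
optimal plan length = 2; 2 > 1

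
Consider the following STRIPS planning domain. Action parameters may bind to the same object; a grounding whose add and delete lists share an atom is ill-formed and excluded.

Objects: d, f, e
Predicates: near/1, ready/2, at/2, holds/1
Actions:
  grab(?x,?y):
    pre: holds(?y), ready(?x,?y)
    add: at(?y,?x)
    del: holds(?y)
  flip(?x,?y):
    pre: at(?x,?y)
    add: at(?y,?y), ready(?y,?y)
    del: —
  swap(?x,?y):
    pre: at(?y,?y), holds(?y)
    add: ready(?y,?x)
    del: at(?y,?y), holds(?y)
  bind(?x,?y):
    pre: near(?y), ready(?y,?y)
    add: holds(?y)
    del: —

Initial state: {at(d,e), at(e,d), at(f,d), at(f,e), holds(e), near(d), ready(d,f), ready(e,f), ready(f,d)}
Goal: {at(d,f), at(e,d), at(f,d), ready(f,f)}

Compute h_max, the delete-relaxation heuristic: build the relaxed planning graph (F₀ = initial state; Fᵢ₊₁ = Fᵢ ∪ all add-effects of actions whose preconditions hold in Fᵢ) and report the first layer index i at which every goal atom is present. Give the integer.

4

F0 = init (9 atoms)
F1 = F0 ∪ {at(d,d), at(e,e), ready(d,d), ready(e,e)}  (13 atoms)
F2 = F1 ∪ {holds(d), ready(e,d)}  (15 atoms)
F3 = F2 ∪ {at(d,f), ready(d,e)}  (17 atoms)
F4 = F3 ∪ {at(f,f), ready(f,f)}  (19 atoms)
goal ⊆ F4  ⇒  h_max = 4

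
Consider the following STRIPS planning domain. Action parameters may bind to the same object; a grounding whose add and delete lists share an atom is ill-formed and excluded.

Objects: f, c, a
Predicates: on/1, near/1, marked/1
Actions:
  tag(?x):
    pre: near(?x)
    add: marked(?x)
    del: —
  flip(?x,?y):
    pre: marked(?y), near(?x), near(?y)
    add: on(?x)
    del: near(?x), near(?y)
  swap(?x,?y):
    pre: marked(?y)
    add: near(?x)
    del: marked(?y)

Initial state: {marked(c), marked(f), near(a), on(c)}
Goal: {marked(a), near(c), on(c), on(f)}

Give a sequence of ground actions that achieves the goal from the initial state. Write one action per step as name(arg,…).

tag(a); swap(f,f); flip(f,a); swap(c,c)

1. tag(a)  →  {marked(a), marked(c), marked(f), near(a), on(c)}
2. swap(f,f)  →  {marked(a), marked(c), near(a), near(f), on(c)}
3. flip(f,a)  →  {marked(a), marked(c), on(c), on(f)}
4. swap(c,c)  →  {marked(a), near(c), on(c), on(f)}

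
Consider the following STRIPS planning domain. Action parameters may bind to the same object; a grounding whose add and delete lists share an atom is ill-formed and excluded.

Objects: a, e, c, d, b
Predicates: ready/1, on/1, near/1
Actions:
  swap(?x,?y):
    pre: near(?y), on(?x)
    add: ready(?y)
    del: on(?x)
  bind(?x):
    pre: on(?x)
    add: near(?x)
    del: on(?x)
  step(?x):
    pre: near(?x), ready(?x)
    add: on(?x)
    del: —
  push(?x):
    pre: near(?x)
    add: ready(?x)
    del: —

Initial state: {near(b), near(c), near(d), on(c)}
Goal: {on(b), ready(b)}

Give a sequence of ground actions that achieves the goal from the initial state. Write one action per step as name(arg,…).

1. swap(c,b)  →  {near(b), near(c), near(d), ready(b)}
2. step(b)  →  {near(b), near(c), near(d), on(b), ready(b)}

swap(c,b); step(b)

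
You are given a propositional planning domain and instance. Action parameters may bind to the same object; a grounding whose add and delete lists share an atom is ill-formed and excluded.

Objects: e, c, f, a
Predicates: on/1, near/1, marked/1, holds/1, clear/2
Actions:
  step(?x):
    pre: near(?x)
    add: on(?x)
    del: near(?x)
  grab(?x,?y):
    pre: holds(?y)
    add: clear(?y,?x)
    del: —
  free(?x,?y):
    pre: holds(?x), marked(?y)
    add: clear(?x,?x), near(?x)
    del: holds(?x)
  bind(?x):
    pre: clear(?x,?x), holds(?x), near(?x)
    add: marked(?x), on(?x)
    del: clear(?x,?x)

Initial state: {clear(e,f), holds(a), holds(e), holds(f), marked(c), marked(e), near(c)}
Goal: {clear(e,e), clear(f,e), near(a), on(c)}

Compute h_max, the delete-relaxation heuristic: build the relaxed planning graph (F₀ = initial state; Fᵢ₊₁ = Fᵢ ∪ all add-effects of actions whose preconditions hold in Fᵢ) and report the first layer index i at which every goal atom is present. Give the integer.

F0 = init (7 atoms)
F1 = F0 ∪ {clear(a,a), clear(a,c), clear(a,e), clear(a,f), clear(e,a), clear(e,c), clear(e,e), clear(f,a), clear(f,c), clear(f,e), clear(f,f), near(a), near(e), near(f), on(c)}  (22 atoms)
goal ⊆ F1  ⇒  h_max = 1

1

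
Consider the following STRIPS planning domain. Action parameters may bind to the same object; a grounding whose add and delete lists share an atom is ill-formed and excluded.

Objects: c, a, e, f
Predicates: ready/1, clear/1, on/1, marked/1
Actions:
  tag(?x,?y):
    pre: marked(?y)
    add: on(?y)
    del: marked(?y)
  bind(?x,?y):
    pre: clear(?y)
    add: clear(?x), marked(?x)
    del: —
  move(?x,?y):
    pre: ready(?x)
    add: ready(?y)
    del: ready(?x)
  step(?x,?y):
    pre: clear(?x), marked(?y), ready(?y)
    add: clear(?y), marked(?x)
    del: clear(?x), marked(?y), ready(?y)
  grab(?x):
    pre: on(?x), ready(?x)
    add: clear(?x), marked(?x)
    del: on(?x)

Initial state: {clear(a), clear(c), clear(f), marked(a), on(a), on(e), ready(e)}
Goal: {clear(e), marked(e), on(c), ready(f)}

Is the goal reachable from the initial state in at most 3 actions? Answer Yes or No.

No

1. bind(c,c)  →  {clear(a), clear(c), clear(f), marked(a), marked(c), on(a), on(e), ready(e)}
2. tag(c,c)  →  {clear(a), clear(c), clear(f), marked(a), on(a), on(c), on(e), ready(e)}
3. bind(e,c)  →  {clear(a), clear(c), clear(e), clear(f), marked(a), marked(e), on(a), on(c), on(e), ready(e)}
4. move(e,f)  →  {clear(a), clear(c), clear(e), clear(f), marked(a), marked(e), on(a), on(c), on(e), ready(f)}
optimal plan length = 4; 4 > 3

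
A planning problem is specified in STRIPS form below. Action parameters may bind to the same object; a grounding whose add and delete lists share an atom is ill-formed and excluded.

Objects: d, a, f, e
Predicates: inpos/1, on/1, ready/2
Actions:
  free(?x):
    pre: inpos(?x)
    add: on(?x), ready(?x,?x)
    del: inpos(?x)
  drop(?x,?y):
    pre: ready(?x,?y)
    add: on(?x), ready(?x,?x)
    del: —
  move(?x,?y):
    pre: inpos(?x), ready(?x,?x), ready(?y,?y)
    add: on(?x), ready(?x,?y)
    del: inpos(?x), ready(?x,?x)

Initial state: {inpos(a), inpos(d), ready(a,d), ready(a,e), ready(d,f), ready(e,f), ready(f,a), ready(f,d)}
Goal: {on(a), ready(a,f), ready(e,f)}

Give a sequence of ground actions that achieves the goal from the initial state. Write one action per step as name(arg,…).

1. drop(a,d)  →  {inpos(a), inpos(d), on(a), ready(a,a), ready(a,d), ready(a,e), ready(d,f), ready(e,f), ready(f,a), ready(f,d)}
2. drop(f,d)  →  {inpos(a), inpos(d), on(a), on(f), ready(a,a), ready(a,d), ready(a,e), ready(d,f), ready(e,f), ready(f,a), ready(f,d), ready(f,f)}
3. move(a,f)  →  {inpos(d), on(a), on(f), ready(a,d), ready(a,e), ready(a,f), ready(d,f), ready(e,f), ready(f,a), ready(f,d), ready(f,f)}

drop(a,d); drop(f,d); move(a,f)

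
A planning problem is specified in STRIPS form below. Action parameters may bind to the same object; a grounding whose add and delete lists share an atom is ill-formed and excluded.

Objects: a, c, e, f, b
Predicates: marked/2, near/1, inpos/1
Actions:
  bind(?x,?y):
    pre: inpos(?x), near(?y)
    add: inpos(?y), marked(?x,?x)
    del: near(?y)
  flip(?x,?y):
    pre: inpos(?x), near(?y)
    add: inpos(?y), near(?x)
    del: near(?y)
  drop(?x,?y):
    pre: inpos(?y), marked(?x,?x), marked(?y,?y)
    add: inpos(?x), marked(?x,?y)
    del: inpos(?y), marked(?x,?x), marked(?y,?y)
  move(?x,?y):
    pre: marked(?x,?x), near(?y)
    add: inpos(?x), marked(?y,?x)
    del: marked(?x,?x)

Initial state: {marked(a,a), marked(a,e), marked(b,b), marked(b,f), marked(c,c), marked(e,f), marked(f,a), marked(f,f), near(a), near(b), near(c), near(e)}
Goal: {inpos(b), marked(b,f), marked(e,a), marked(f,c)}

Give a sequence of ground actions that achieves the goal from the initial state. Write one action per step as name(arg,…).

1. move(a,e)  →  {inpos(a), marked(a,e), marked(b,b), marked(b,f), marked(c,c), marked(e,a), marked(e,f), marked(f,a), marked(f,f), near(a), near(b), near(c), near(e)}
2. bind(a,c)  →  {inpos(a), inpos(c), marked(a,a), marked(a,e), marked(b,b), marked(b,f), marked(c,c), marked(e,a), marked(e,f), marked(f,a), marked(f,f), near(a), near(b), near(e)}
3. bind(a,b)  →  {inpos(a), inpos(b), inpos(c), marked(a,a), marked(a,e), marked(b,b), marked(b,f), marked(c,c), marked(e,a), marked(e,f), marked(f,a), marked(f,f), near(a), near(e)}
4. drop(f,c)  →  {inpos(a), inpos(b), inpos(f), marked(a,a), marked(a,e), marked(b,b), marked(b,f), marked(e,a), marked(e,f), marked(f,a), marked(f,c), near(a), near(e)}

move(a,e); bind(a,c); bind(a,b); drop(f,c)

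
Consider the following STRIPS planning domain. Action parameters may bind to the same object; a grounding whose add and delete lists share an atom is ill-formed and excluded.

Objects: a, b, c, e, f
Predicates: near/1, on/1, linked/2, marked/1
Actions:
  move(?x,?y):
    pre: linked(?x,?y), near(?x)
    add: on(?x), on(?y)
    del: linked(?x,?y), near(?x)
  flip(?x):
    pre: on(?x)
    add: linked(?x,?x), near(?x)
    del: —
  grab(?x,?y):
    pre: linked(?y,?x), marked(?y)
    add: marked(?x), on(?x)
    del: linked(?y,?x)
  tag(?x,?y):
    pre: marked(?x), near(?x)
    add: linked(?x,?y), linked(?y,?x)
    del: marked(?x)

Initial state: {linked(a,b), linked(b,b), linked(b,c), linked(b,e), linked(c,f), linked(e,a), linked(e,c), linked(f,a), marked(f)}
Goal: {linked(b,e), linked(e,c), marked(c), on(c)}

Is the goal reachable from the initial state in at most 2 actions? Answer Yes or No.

No

1. grab(a,f)  →  {linked(a,b), linked(b,b), linked(b,c), linked(b,e), linked(c,f), linked(e,a), linked(e,c), marked(a), marked(f), on(a)}
2. grab(b,a)  →  {linked(b,b), linked(b,c), linked(b,e), linked(c,f), linked(e,a), linked(e,c), marked(a), marked(b), marked(f), on(a), on(b)}
3. grab(c,b)  →  {linked(b,b), linked(b,e), linked(c,f), linked(e,a), linked(e,c), marked(a), marked(b), marked(c), marked(f), on(a), on(b), on(c)}
optimal plan length = 3; 3 > 2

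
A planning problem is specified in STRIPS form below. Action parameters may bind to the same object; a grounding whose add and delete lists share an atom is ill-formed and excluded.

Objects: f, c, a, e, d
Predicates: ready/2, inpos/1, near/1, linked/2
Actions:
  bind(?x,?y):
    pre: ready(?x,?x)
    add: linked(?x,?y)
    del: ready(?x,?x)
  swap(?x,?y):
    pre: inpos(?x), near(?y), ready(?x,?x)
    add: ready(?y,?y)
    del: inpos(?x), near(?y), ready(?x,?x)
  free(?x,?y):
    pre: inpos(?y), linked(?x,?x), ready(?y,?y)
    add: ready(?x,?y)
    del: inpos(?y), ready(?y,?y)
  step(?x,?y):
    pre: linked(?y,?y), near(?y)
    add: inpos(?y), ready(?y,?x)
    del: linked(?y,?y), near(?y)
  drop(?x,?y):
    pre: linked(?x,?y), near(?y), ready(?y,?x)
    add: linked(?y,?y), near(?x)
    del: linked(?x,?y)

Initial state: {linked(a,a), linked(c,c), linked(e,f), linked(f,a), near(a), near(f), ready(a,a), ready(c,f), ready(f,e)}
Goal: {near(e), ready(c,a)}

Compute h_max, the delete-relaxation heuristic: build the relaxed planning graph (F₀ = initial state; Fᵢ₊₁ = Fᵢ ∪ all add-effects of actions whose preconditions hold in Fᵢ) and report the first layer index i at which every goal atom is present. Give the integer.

F0 = init (9 atoms)
F1 = F0 ∪ {inpos(a), linked(a,c), linked(a,d), linked(a,e), linked(a,f), linked(f,f), near(e), ready(a,c), ready(a,d), ready(a,e), ready(a,f)}  (20 atoms)
F2 = F1 ∪ {inpos(f), ready(c,a), ready(e,e), ready(f,a), ready(f,c), ready(f,d), ready(f,f)}  (27 atoms)
goal ⊆ F2  ⇒  h_max = 2

2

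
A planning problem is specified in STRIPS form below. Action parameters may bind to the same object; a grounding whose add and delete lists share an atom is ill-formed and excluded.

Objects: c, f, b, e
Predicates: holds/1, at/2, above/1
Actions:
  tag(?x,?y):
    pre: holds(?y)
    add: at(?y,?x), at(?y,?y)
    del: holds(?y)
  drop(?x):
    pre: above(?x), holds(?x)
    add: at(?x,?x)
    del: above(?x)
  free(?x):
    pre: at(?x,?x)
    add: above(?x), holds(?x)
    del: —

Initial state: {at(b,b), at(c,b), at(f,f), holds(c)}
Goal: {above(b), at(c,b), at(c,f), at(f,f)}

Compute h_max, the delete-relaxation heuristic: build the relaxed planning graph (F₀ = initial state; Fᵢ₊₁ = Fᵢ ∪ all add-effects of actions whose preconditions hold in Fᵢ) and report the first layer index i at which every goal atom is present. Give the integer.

F0 = init (4 atoms)
F1 = F0 ∪ {above(b), above(f), at(c,c), at(c,e), at(c,f), holds(b), holds(f)}  (11 atoms)
goal ⊆ F1  ⇒  h_max = 1

1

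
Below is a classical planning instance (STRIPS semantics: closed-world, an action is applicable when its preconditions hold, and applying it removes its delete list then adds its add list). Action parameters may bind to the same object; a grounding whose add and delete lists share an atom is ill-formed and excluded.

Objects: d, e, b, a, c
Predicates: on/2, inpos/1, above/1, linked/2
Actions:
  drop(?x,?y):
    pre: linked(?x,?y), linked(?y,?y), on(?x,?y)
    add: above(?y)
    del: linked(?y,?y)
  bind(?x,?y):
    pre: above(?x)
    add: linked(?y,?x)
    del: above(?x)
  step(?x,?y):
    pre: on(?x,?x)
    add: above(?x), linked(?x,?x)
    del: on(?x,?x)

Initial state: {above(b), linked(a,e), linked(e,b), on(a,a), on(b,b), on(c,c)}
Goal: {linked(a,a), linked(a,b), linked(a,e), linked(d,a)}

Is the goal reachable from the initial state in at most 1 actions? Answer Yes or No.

No

1. bind(b,a)  →  {linked(a,b), linked(a,e), linked(e,b), on(a,a), on(b,b), on(c,c)}
2. step(a,d)  →  {above(a), linked(a,a), linked(a,b), linked(a,e), linked(e,b), on(b,b), on(c,c)}
3. bind(a,d)  →  {linked(a,a), linked(a,b), linked(a,e), linked(d,a), linked(e,b), on(b,b), on(c,c)}
optimal plan length = 3; 3 > 1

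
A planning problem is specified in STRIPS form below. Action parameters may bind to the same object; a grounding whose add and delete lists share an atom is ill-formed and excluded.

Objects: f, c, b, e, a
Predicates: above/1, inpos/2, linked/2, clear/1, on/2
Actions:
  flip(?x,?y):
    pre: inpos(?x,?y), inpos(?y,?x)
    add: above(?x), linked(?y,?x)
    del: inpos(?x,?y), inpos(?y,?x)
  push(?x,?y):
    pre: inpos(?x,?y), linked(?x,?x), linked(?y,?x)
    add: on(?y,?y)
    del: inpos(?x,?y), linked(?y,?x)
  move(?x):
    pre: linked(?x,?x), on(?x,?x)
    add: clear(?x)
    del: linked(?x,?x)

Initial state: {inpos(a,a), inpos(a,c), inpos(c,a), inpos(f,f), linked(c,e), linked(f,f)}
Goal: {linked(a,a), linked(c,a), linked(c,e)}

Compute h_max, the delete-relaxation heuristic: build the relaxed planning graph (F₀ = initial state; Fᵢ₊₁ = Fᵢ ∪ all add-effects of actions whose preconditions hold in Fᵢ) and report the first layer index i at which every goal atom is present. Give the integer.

F0 = init (6 atoms)
F1 = F0 ∪ {above(a), above(c), above(f), linked(a,a), linked(a,c), linked(c,a), on(f,f)}  (13 atoms)
goal ⊆ F1  ⇒  h_max = 1

1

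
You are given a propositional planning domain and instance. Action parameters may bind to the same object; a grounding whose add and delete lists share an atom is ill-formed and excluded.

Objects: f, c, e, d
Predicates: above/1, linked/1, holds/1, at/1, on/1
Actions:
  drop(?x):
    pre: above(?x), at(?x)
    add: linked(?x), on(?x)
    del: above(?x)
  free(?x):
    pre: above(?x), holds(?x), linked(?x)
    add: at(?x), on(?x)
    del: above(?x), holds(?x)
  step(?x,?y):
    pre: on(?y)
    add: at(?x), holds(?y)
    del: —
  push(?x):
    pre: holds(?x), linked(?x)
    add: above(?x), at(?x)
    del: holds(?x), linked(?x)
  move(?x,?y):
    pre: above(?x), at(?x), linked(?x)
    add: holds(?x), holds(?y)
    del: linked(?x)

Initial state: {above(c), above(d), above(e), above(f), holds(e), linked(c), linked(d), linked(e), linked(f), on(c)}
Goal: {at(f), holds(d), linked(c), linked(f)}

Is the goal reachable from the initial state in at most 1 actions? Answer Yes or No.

No

1. step(f,c)  →  {above(c), above(d), above(e), above(f), at(f), holds(c), holds(e), linked(c), linked(d), linked(e), linked(f), on(c)}
2. step(e,c)  →  {above(c), above(d), above(e), above(f), at(e), at(f), holds(c), holds(e), linked(c), linked(d), linked(e), linked(f), on(c)}
3. move(e,d)  →  {above(c), above(d), above(e), above(f), at(e), at(f), holds(c), holds(d), holds(e), linked(c), linked(d), linked(f), on(c)}
optimal plan length = 3; 3 > 1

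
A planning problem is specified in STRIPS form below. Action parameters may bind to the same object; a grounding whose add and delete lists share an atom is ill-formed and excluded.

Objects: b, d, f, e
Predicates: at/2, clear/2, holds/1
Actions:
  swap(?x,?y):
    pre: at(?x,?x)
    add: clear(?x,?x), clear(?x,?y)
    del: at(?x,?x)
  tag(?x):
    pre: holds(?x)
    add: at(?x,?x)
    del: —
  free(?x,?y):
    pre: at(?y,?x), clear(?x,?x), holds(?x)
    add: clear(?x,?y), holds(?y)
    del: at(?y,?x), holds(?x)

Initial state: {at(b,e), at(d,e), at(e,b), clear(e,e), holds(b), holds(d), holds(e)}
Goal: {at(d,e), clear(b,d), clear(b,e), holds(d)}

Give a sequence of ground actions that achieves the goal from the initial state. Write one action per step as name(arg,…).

1. tag(b)  →  {at(b,b), at(b,e), at(d,e), at(e,b), clear(e,e), holds(b), holds(d), holds(e)}
2. swap(b,d)  →  {at(b,e), at(d,e), at(e,b), clear(b,b), clear(b,d), clear(e,e), holds(b), holds(d), holds(e)}
3. free(b,e)  →  {at(b,e), at(d,e), clear(b,b), clear(b,d), clear(b,e), clear(e,e), holds(d), holds(e)}

tag(b); swap(b,d); free(b,e)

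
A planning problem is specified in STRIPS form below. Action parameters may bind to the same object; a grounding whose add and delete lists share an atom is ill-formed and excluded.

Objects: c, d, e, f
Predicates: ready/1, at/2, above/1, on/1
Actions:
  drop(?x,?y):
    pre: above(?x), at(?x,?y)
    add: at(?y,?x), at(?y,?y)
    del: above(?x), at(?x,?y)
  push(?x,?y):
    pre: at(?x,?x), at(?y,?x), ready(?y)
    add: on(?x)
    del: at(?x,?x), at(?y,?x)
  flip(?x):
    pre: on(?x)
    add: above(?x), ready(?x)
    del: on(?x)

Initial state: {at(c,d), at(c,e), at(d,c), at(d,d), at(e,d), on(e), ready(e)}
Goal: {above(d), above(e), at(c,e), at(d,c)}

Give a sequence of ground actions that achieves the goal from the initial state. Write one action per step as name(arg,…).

1. push(d,e)  →  {at(c,d), at(c,e), at(d,c), on(d), on(e), ready(e)}
2. flip(d)  →  {above(d), at(c,d), at(c,e), at(d,c), on(e), ready(d), ready(e)}
3. flip(e)  →  {above(d), above(e), at(c,d), at(c,e), at(d,c), ready(d), ready(e)}

push(d,e); flip(d); flip(e)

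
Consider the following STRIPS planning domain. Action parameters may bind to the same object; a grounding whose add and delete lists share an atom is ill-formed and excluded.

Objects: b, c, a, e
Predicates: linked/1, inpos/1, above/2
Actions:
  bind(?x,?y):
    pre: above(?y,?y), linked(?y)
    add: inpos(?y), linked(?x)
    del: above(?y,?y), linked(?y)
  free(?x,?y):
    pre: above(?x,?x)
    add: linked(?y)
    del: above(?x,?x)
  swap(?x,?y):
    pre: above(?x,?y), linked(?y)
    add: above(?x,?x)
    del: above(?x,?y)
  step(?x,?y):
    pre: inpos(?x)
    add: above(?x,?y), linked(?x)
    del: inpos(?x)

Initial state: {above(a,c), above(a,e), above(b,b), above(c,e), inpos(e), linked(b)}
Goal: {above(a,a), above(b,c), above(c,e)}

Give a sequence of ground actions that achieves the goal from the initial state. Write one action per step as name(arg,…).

1. bind(c,b)  →  {above(a,c), above(a,e), above(c,e), inpos(b), inpos(e), linked(c)}
2. swap(a,c)  →  {above(a,a), above(a,e), above(c,e), inpos(b), inpos(e), linked(c)}
3. step(b,c)  →  {above(a,a), above(a,e), above(b,c), above(c,e), inpos(e), linked(b), linked(c)}

bind(c,b); swap(a,c); step(b,c)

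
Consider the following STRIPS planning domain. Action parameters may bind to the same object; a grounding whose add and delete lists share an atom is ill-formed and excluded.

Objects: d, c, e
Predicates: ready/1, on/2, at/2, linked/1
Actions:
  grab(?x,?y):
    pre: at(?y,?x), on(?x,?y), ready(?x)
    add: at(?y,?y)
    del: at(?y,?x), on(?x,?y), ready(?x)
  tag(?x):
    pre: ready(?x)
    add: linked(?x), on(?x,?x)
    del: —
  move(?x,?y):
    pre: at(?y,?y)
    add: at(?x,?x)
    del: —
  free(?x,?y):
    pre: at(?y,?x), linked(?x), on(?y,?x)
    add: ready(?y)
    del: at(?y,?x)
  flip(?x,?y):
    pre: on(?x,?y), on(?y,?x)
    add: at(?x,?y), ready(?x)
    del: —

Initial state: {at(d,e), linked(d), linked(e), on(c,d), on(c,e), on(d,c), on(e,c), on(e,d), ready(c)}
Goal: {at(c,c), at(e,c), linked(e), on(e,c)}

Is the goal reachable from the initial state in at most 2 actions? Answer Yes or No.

1. tag(c)  →  {at(d,e), linked(c), linked(d), linked(e), on(c,c), on(c,d), on(c,e), on(d,c), on(e,c), on(e,d), ready(c)}
2. flip(c,c)  →  {at(c,c), at(d,e), linked(c), linked(d), linked(e), on(c,c), on(c,d), on(c,e), on(d,c), on(e,c), on(e,d), ready(c)}
3. flip(e,c)  →  {at(c,c), at(d,e), at(e,c), linked(c), linked(d), linked(e), on(c,c), on(c,d), on(c,e), on(d,c), on(e,c), on(e,d), ready(c), ready(e)}
optimal plan length = 3; 3 > 2

No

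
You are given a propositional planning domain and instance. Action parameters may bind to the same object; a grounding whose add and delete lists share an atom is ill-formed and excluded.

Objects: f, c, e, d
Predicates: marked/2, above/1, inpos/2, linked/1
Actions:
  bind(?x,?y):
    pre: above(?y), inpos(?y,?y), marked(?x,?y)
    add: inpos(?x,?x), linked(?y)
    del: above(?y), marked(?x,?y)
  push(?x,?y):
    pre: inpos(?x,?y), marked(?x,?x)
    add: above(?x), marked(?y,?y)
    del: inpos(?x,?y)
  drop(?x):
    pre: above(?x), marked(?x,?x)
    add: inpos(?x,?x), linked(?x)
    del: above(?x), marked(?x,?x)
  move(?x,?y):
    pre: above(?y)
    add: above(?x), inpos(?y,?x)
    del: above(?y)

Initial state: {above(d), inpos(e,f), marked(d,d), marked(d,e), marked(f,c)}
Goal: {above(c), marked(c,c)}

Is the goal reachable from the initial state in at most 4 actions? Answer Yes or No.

1. move(c,d)  →  {above(c), inpos(d,c), inpos(e,f), marked(d,d), marked(d,e), marked(f,c)}
2. push(d,c)  →  {above(c), above(d), inpos(e,f), marked(c,c), marked(d,d), marked(d,e), marked(f,c)}
optimal plan length = 2; 2 ≤ 4

Yes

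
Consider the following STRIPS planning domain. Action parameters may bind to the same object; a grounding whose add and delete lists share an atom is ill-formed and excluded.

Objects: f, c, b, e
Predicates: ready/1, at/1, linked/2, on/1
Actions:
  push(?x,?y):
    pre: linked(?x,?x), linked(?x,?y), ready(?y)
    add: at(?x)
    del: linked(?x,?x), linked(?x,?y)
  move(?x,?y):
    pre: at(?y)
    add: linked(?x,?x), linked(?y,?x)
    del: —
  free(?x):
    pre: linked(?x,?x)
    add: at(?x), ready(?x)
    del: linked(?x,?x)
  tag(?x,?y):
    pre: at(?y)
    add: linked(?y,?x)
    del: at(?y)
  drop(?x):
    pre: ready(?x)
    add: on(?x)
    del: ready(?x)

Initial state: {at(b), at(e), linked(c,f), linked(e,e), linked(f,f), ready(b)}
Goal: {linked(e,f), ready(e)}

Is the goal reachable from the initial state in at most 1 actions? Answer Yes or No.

1. move(f,e)  →  {at(b), at(e), linked(c,f), linked(e,e), linked(e,f), linked(f,f), ready(b)}
2. free(e)  →  {at(b), at(e), linked(c,f), linked(e,f), linked(f,f), ready(b), ready(e)}
optimal plan length = 2; 2 > 1

No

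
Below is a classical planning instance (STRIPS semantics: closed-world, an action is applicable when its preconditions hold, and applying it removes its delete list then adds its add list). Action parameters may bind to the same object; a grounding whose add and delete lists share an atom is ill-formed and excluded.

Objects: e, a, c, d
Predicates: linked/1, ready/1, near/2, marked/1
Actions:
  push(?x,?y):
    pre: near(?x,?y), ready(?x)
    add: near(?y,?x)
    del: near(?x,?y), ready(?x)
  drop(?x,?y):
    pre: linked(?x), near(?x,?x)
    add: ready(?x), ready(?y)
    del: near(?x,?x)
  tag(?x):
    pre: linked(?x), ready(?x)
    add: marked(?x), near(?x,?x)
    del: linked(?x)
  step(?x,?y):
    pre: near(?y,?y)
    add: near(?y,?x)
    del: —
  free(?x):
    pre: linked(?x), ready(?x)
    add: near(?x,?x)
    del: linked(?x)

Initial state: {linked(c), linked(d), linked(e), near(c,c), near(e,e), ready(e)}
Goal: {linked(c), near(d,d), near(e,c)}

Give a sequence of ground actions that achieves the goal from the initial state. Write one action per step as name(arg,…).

1. drop(c,d)  →  {linked(c), linked(d), linked(e), near(e,e), ready(c), ready(d), ready(e)}
2. tag(d)  →  {linked(c), linked(e), marked(d), near(d,d), near(e,e), ready(c), ready(d), ready(e)}
3. step(c,e)  →  {linked(c), linked(e), marked(d), near(d,d), near(e,c), near(e,e), ready(c), ready(d), ready(e)}

drop(c,d); tag(d); step(c,e)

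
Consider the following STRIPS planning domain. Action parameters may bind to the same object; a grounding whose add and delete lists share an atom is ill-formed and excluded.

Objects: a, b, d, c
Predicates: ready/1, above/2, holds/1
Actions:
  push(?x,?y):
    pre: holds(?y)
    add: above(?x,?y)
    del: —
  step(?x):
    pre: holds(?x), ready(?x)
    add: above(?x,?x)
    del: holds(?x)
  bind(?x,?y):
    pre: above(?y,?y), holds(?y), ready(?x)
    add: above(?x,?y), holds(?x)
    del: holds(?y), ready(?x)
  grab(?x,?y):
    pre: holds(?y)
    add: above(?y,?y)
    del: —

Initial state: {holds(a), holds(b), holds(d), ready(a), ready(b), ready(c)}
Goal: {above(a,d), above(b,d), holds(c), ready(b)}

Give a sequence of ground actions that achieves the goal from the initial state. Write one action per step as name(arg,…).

1. push(a,a)  →  {above(a,a), holds(a), holds(b), holds(d), ready(a), ready(b), ready(c)}
2. push(a,d)  →  {above(a,a), above(a,d), holds(a), holds(b), holds(d), ready(a), ready(b), ready(c)}
3. push(b,d)  →  {above(a,a), above(a,d), above(b,d), holds(a), holds(b), holds(d), ready(a), ready(b), ready(c)}
4. bind(c,a)  →  {above(a,a), above(a,d), above(b,d), above(c,a), holds(b), holds(c), holds(d), ready(a), ready(b)}

push(a,a); push(a,d); push(b,d); bind(c,a)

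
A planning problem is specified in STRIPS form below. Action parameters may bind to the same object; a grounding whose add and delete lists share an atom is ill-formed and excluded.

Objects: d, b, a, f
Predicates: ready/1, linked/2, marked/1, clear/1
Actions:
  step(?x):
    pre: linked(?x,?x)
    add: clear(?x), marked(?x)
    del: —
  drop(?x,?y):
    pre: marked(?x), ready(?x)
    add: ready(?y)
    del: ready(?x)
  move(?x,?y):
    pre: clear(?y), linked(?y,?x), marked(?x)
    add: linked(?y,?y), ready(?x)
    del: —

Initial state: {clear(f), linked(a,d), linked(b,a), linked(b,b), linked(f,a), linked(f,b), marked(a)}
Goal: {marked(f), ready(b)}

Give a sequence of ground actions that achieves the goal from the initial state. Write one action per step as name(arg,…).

step(b); move(b,f); step(f)

1. step(b)  →  {clear(b), clear(f), linked(a,d), linked(b,a), linked(b,b), linked(f,a), linked(f,b), marked(a), marked(b)}
2. move(b,f)  →  {clear(b), clear(f), linked(a,d), linked(b,a), linked(b,b), linked(f,a), linked(f,b), linked(f,f), marked(a), marked(b), ready(b)}
3. step(f)  →  {clear(b), clear(f), linked(a,d), linked(b,a), linked(b,b), linked(f,a), linked(f,b), linked(f,f), marked(a), marked(b), marked(f), ready(b)}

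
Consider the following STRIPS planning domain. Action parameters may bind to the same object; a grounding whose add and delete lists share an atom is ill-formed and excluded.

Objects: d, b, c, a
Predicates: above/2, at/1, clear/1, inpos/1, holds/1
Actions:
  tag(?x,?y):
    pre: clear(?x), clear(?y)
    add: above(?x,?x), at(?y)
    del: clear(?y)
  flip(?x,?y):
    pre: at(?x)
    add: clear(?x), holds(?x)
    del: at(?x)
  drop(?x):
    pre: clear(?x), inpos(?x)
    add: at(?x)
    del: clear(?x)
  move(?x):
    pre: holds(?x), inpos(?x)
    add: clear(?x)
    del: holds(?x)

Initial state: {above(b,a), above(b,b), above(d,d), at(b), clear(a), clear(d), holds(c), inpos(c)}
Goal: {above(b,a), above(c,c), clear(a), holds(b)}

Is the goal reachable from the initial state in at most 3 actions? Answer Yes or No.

1. flip(b,d)  →  {above(b,a), above(b,b), above(d,d), clear(a), clear(b), clear(d), holds(b), holds(c), inpos(c)}
2. move(c)  →  {above(b,a), above(b,b), above(d,d), clear(a), clear(b), clear(c), clear(d), holds(b), inpos(c)}
3. tag(c,d)  →  {above(b,a), above(b,b), above(c,c), above(d,d), at(d), clear(a), clear(b), clear(c), holds(b), inpos(c)}
optimal plan length = 3; 3 ≤ 3

Yes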